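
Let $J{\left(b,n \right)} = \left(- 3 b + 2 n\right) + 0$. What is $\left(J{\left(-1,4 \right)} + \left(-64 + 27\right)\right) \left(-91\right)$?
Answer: $2366$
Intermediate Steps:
$J{\left(b,n \right)} = - 3 b + 2 n$
$\left(J{\left(-1,4 \right)} + \left(-64 + 27\right)\right) \left(-91\right) = \left(\left(\left(-3\right) \left(-1\right) + 2 \cdot 4\right) + \left(-64 + 27\right)\right) \left(-91\right) = \left(\left(3 + 8\right) - 37\right) \left(-91\right) = \left(11 - 37\right) \left(-91\right) = \left(-26\right) \left(-91\right) = 2366$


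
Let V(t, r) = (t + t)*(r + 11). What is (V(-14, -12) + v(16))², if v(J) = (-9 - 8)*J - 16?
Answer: 67600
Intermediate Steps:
V(t, r) = 2*t*(11 + r) (V(t, r) = (2*t)*(11 + r) = 2*t*(11 + r))
v(J) = -16 - 17*J (v(J) = -17*J - 16 = -16 - 17*J)
(V(-14, -12) + v(16))² = (2*(-14)*(11 - 12) + (-16 - 17*16))² = (2*(-14)*(-1) + (-16 - 272))² = (28 - 288)² = (-260)² = 67600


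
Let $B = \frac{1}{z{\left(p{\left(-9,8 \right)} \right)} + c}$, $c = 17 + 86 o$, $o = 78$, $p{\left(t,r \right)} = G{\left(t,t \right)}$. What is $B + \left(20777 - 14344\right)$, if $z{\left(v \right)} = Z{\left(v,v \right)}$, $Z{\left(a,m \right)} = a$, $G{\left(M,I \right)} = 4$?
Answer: $\frac{43287658}{6729} \approx 6433.0$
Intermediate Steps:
$p{\left(t,r \right)} = 4$
$z{\left(v \right)} = v$
$c = 6725$ ($c = 17 + 86 \cdot 78 = 17 + 6708 = 6725$)
$B = \frac{1}{6729}$ ($B = \frac{1}{4 + 6725} = \frac{1}{6729} \approx 0.00014861$)
$B + \left(20777 - 14344\right) = \frac{1}{6729} + \left(20777 - 14344\right) = \frac{1}{6729} + 6433 = \frac{43287658}{6729}$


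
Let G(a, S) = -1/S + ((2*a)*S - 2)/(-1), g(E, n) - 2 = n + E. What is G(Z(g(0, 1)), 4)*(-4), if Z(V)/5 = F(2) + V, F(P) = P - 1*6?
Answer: -167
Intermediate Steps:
g(E, n) = 2 + E + n (g(E, n) = 2 + (n + E) = 2 + (E + n) = 2 + E + n)
F(P) = -6 + P (F(P) = P - 6 = -6 + P)
Z(V) = -20 + 5*V (Z(V) = 5*((-6 + 2) + V) = 5*(-4 + V) = -20 + 5*V)
G(a, S) = 2 - 1/S - 2*S*a (G(a, S) = -1/S + (2*S*a - 2)*(-1) = -1/S + (-2 + 2*S*a)*(-1) = -1/S + (2 - 2*S*a) = 2 - 1/S - 2*S*a)
G(Z(g(0, 1)), 4)*(-4) = (2 - 1/4 - 2*4*(-20 + 5*(2 + 0 + 1)))*(-4) = (2 - 1*¼ - 2*4*(-20 + 5*3))*(-4) = (2 - ¼ - 2*4*(-20 + 15))*(-4) = (2 - ¼ - 2*4*(-5))*(-4) = (2 - ¼ + 40)*(-4) = (167/4)*(-4) = -167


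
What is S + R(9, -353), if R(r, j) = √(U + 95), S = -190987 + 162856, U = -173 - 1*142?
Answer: -28131 + 2*I*√55 ≈ -28131.0 + 14.832*I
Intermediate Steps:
U = -315 (U = -173 - 142 = -315)
S = -28131
R(r, j) = 2*I*√55 (R(r, j) = √(-315 + 95) = √(-220) = 2*I*√55)
S + R(9, -353) = -28131 + 2*I*√55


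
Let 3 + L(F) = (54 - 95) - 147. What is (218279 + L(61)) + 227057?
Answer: 445145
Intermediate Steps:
L(F) = -191 (L(F) = -3 + ((54 - 95) - 147) = -3 + (-41 - 147) = -3 - 188 = -191)
(218279 + L(61)) + 227057 = (218279 - 191) + 227057 = 218088 + 227057 = 445145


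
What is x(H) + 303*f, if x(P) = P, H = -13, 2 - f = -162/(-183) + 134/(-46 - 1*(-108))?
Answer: -624220/1891 ≈ -330.10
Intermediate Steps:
f = -1979/1891 (f = 2 - (-162/(-183) + 134/(-46 - 1*(-108))) = 2 - (-162*(-1/183) + 134/(-46 + 108)) = 2 - (54/61 + 134/62) = 2 - (54/61 + 134*(1/62)) = 2 - (54/61 + 67/31) = 2 - 1*5761/1891 = 2 - 5761/1891 = -1979/1891 ≈ -1.0465)
x(H) + 303*f = -13 + 303*(-1979/1891) = -13 - 599637/1891 = -624220/1891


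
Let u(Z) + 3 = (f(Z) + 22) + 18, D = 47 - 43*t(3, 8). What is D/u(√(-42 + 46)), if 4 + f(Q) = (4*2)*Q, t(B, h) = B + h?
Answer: -426/49 ≈ -8.6939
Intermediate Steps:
f(Q) = -4 + 8*Q (f(Q) = -4 + (4*2)*Q = -4 + 8*Q)
D = -426 (D = 47 - 43*(3 + 8) = 47 - 43*11 = 47 - 473 = -426)
u(Z) = 33 + 8*Z (u(Z) = -3 + (((-4 + 8*Z) + 22) + 18) = -3 + ((18 + 8*Z) + 18) = -3 + (36 + 8*Z) = 33 + 8*Z)
D/u(√(-42 + 46)) = -426/(33 + 8*√(-42 + 46)) = -426/(33 + 8*√4) = -426/(33 + 8*2) = -426/(33 + 16) = -426/49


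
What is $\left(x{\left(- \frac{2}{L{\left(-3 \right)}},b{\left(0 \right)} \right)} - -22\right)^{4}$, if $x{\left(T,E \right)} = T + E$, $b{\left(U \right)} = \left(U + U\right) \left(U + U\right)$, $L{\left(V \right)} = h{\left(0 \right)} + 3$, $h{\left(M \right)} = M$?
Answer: $\frac{16777216}{81} \approx 2.0713 \cdot 10^{5}$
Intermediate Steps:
$L{\left(V \right)} = 3$ ($L{\left(V \right)} = 0 + 3 = 3$)
$b{\left(U \right)} = 4 U^{2}$ ($b{\left(U \right)} = 2 U 2 U = 4 U^{2}$)
$x{\left(T,E \right)} = E + T$
$\left(x{\left(- \frac{2}{L{\left(-3 \right)}},b{\left(0 \right)} \right)} - -22\right)^{4} = \left(\left(4 \cdot 0^{2} - \frac{2}{3}\right) - -22\right)^{4} = \left(\left(4 \cdot 0 - \frac{2}{3}\right) + 22\right)^{4} = \left(\left(0 - \frac{2}{3}\right) + 22\right)^{4} = \left(- \frac{2}{3} + 22\right)^{4} = \left(\frac{64}{3}\right)^{4} = \frac{16777216}{81}$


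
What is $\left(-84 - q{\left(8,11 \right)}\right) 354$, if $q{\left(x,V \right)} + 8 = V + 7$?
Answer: $-33276$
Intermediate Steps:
$q{\left(x,V \right)} = -1 + V$ ($q{\left(x,V \right)} = -8 + \left(V + 7\right) = -8 + \left(7 + V\right) = -1 + V$)
$\left(-84 - q{\left(8,11 \right)}\right) 354 = \left(-84 - \left(-1 + 11\right)\right) 354 = \left(-84 - 10\right) 354 = \left(-94\right) 354 = -33276$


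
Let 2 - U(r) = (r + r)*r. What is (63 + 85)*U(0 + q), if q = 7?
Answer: -14208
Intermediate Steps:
U(r) = 2 - 2*r² (U(r) = 2 - (r + r)*r = 2 - 2*r*r = 2 - 2*r²)
(63 + 85)*U(0 + q) = (63 + 85)*(2 - 2*(0 + 7)²) = 148*(2 - 2*7²) = 148*(2 - 2*49) = 148*(2 - 98) = 148*(-96) = -14208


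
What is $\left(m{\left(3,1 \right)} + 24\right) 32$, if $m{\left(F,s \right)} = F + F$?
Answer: $960$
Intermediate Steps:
$m{\left(F,s \right)} = 2 F$
$\left(m{\left(3,1 \right)} + 24\right) 32 = \left(2 \cdot 3 + 24\right) 32 = \left(6 + 24\right) 32 = 30 \cdot 32 = 960$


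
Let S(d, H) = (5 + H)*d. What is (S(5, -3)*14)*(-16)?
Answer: -2240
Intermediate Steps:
S(d, H) = d*(5 + H)
(S(5, -3)*14)*(-16) = ((5*(5 - 3))*14)*(-16) = ((5*2)*14)*(-16) = (10*14)*(-16) = 140*(-16) = -2240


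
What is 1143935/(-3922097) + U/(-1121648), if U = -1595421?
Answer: 4974303512957/4399212255856 ≈ 1.1307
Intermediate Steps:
1143935/(-3922097) + U/(-1121648) = 1143935/(-3922097) - 1595421/(-1121648) = 1143935*(-1/3922097) - 1595421*(-1/1121648) = -1143935/3922097 + 1595421/1121648 = 4974303512957/4399212255856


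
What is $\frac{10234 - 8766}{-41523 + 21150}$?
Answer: $- \frac{1468}{20373} \approx -0.072056$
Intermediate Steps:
$\frac{10234 - 8766}{-41523 + 21150} = \frac{10234 - 8766}{-20373} = 1468 \left(- \frac{1}{20373}\right) = - \frac{1468}{20373}$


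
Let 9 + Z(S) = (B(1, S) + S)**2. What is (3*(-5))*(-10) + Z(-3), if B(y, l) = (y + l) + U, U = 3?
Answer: 145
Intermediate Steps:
B(y, l) = 3 + l + y (B(y, l) = (y + l) + 3 = (l + y) + 3 = 3 + l + y)
Z(S) = -9 + (4 + 2*S)**2 (Z(S) = -9 + ((3 + S + 1) + S)**2 = -9 + ((4 + S) + S)**2 = -9 + (4 + 2*S)**2)
(3*(-5))*(-10) + Z(-3) = (3*(-5))*(-10) + (-9 + 4*(2 - 3)**2) = -15*(-10) + (-9 + 4*(-1)**2) = 150 + (-9 + 4*1) = 150 + (-9 + 4) = 150 - 5 = 145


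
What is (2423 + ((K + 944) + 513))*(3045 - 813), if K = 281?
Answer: 9287352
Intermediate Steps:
(2423 + ((K + 944) + 513))*(3045 - 813) = (2423 + ((281 + 944) + 513))*(3045 - 813) = (2423 + (1225 + 513))*2232 = (2423 + 1738)*2232 = 4161*2232 = 9287352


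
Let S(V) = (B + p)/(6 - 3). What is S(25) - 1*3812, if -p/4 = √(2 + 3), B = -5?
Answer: -11441/3 - 4*√5/3 ≈ -3816.6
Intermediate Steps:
p = -4*√5 (p = -4*√(2 + 3) = -4*√5 ≈ -8.9443)
S(V) = -5/3 - 4*√5/3 (S(V) = (-5 - 4*√5)/(6 - 3) = (-5 - 4*√5)/3 = (-5 - 4*√5)*(⅓) = -5/3 - 4*√5/3)
S(25) - 1*3812 = (-5/3 - 4*√5/3) - 1*3812 = (-5/3 - 4*√5/3) - 3812 = -11441/3 - 4*√5/3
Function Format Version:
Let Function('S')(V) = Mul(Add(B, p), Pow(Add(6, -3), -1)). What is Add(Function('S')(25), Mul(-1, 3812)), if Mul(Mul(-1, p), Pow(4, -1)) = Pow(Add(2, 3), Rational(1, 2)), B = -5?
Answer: Add(Rational(-11441, 3), Mul(Rational(-4, 3), Pow(5, Rational(1, 2)))) ≈ -3816.6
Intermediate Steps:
p = Mul(-4, Pow(5, Rational(1, 2))) (p = Mul(-4, Pow(Add(2, 3), Rational(1, 2))) = Mul(-4, Pow(5, Rational(1, 2))) ≈ -8.9443)
Function('S')(V) = Add(Rational(-5, 3), Mul(Rational(-4, 3), Pow(5, Rational(1, 2)))) (Function('S')(V) = Mul(Add(-5, Mul(-4, Pow(5, Rational(1, 2)))), Pow(Add(6, -3), -1)) = Mul(Add(-5, Mul(-4, Pow(5, Rational(1, 2)))), Pow(3, -1)) = Mul(Add(-5, Mul(-4, Pow(5, Rational(1, 2)))), Rational(1, 3)) = Add(Rational(-5, 3), Mul(Rational(-4, 3), Pow(5, Rational(1, 2)))))
Add(Function('S')(25), Mul(-1, 3812)) = Add(Add(Rational(-5, 3), Mul(Rational(-4, 3), Pow(5, Rational(1, 2)))), Mul(-1, 3812)) = Add(Add(Rational(-5, 3), Mul(Rational(-4, 3), Pow(5, Rational(1, 2)))), -3812) = Add(Rational(-11441, 3), Mul(Rational(-4, 3), Pow(5, Rational(1, 2))))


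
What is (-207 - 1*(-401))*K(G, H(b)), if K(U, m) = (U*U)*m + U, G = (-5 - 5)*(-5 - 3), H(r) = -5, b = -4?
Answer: -6192480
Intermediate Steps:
G = 80 (G = -10*(-8) = 80)
K(U, m) = U + m*U² (K(U, m) = U²*m + U = m*U² + U = U + m*U²)
(-207 - 1*(-401))*K(G, H(b)) = (-207 - 1*(-401))*(80*(1 + 80*(-5))) = (-207 + 401)*(80*(1 - 400)) = 194*(80*(-399)) = 194*(-31920) = -6192480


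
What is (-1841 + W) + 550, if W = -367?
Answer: -1658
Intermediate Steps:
(-1841 + W) + 550 = (-1841 - 367) + 550 = -2208 + 550 = -1658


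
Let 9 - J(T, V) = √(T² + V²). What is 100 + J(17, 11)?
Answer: 109 - √410 ≈ 88.752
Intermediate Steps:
J(T, V) = 9 - √(T² + V²)
100 + J(17, 11) = 100 + (9 - √(17² + 11²)) = 100 + (9 - √(289 + 121)) = 100 + (9 - √410) = 109 - √410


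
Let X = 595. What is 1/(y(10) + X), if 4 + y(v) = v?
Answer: 1/601 ≈ 0.0016639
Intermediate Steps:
y(v) = -4 + v
1/(y(10) + X) = 1/((-4 + 10) + 595) = 1/(6 + 595) = 1/601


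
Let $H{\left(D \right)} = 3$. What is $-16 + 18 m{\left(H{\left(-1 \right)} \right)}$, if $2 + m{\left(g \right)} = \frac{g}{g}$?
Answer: $-34$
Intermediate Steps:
$m{\left(g \right)} = -1$ ($m{\left(g \right)} = -2 + \frac{g}{g} = -2 + 1 = -1$)
$-16 + 18 m{\left(H{\left(-1 \right)} \right)} = -16 + 18 \left(-1\right) = -16 - 18 = -34$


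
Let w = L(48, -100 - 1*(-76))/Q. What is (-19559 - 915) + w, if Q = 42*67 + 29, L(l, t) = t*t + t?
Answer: -58207030/2843 ≈ -20474.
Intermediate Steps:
L(l, t) = t + t² (L(l, t) = t² + t = t + t²)
Q = 2843 (Q = 2814 + 29 = 2843)
w = 552/2843 (w = ((-100 - 1*(-76))*(1 + (-100 - 1*(-76))))/2843 = ((-100 + 76)*(1 + (-100 + 76)))*(1/2843) = -24*(1 - 24)*(1/2843) = -24*(-23)*(1/2843) = 552*(1/2843) = 552/2843 ≈ 0.19416)
(-19559 - 915) + w = (-19559 - 915) + 552/2843 = -20474 + 552/2843 = -58207030/2843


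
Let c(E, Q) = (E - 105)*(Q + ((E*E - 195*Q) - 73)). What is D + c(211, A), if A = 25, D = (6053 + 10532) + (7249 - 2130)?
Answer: 4219092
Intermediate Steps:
D = 21704 (D = 16585 + 5119 = 21704)
c(E, Q) = (-105 + E)*(-73 + E**2 - 194*Q) (c(E, Q) = (-105 + E)*(Q + ((E**2 - 195*Q) - 73)) = (-105 + E)*(Q + (-73 + E**2 - 195*Q)) = (-105 + E)*(-73 + E**2 - 194*Q))
D + c(211, A) = 21704 + (7665 + 211**3 - 105*211**2 - 73*211 + 20370*25 - 194*211*25) = 21704 + (7665 + 9393931 - 105*44521 - 15403 + 509250 - 1023350) = 21704 + (7665 + 9393931 - 4674705 - 15403 + 509250 - 1023350) = 21704 + 4197388 = 4219092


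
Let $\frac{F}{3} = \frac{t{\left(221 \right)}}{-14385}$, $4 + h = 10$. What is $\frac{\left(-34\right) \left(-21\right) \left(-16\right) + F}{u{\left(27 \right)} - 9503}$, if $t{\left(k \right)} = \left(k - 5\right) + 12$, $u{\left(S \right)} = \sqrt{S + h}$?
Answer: $\frac{130139565231}{108255487480} + \frac{13694577 \sqrt{33}}{108255487480} \approx 1.2029$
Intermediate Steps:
$h = 6$ ($h = -4 + 10 = 6$)
$u{\left(S \right)} = \sqrt{6 + S}$ ($u{\left(S \right)} = \sqrt{S + 6} = \sqrt{6 + S}$)
$t{\left(k \right)} = 7 + k$ ($t{\left(k \right)} = \left(-5 + k\right) + 12 = 7 + k$)
$F = - \frac{228}{4795}$ ($F = 3 \frac{7 + 221}{-14385} = 3 \cdot 228 \left(- \frac{1}{14385}\right) = 3 \left(- \frac{76}{4795}\right) = - \frac{228}{4795} \approx -0.04755$)
$\frac{\left(-34\right) \left(-21\right) \left(-16\right) + F}{u{\left(27 \right)} - 9503} = \frac{\left(-34\right) \left(-21\right) \left(-16\right) - \frac{228}{4795}}{\sqrt{6 + 27} - 9503} = \frac{714 \left(-16\right) - \frac{228}{4795}}{\sqrt{33} - 9503} = \frac{-11424 - \frac{228}{4795}}{-9503 + \sqrt{33}} = - \frac{54778308}{4795 \left(-9503 + \sqrt{33}\right)}$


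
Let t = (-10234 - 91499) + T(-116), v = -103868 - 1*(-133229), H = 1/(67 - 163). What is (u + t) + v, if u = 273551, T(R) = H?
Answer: 19313183/96 ≈ 2.0118e+5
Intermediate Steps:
H = -1/96 (H = 1/(-96) = -1/96 ≈ -0.010417)
T(R) = -1/96
v = 29361 (v = -103868 + 133229 = 29361)
t = -9766369/96 (t = (-10234 - 91499) - 1/96 = -101733 - 1/96 = -9766369/96 ≈ -1.0173e+5)
(u + t) + v = (273551 - 9766369/96) + 29361 = 16494527/96 + 29361 = 19313183/96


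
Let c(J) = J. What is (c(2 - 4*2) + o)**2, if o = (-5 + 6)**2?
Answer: 25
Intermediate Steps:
o = 1 (o = 1**2 = 1)
(c(2 - 4*2) + o)**2 = ((2 - 4*2) + 1)**2 = ((2 - 8) + 1)**2 = (-6 + 1)**2 = (-5)**2 = 25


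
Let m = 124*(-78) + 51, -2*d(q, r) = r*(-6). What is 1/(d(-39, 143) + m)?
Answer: -1/9192 ≈ -0.00010879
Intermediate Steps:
d(q, r) = 3*r (d(q, r) = -r*(-6)/2 = -(-3)*r = 3*r)
m = -9621 (m = -9672 + 51 = -9621)
1/(d(-39, 143) + m) = 1/(3*143 - 9621) = 1/(429 - 9621) = 1/(-9192) = -1/9192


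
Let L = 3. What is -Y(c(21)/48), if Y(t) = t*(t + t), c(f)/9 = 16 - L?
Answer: -1521/128 ≈ -11.883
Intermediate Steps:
c(f) = 117 (c(f) = 9*(16 - 1*3) = 9*(16 - 3) = 9*13 = 117)
Y(t) = 2*t**2 (Y(t) = t*(2*t) = 2*t**2)
-Y(c(21)/48) = -2*(117/48)**2 = -2*(117*(1/48))**2 = -2*(39/16)**2 = -2*1521/256 = -1*1521/128 = -1521/128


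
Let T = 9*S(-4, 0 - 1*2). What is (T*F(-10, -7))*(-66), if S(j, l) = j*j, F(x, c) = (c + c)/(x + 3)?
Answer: -19008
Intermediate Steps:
F(x, c) = 2*c/(3 + x) (F(x, c) = (2*c)/(3 + x) = 2*c/(3 + x))
S(j, l) = j²
T = 144 (T = 9*(-4)² = 9*16 = 144)
(T*F(-10, -7))*(-66) = (144*(2*(-7)/(3 - 10)))*(-66) = (144*(2*(-7)/(-7)))*(-66) = (144*(2*(-7)*(-⅐)))*(-66) = (144*2)*(-66) = 288*(-66) = -19008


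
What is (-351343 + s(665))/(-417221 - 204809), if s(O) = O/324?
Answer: 113834467/201537720 ≈ 0.56483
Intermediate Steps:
s(O) = O/324 (s(O) = O*(1/324) = O/324)
(-351343 + s(665))/(-417221 - 204809) = (-351343 + (1/324)*665)/(-417221 - 204809) = (-351343 + 665/324)/(-622030) = -113834467/324*(-1/622030) = 113834467/201537720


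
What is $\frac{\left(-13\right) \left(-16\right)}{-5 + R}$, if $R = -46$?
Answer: $- \frac{208}{51} \approx -4.0784$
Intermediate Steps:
$\frac{\left(-13\right) \left(-16\right)}{-5 + R} = \frac{\left(-13\right) \left(-16\right)}{-5 - 46} = \frac{208}{-51} = 208 \left(- \frac{1}{51}\right) = - \frac{208}{51}$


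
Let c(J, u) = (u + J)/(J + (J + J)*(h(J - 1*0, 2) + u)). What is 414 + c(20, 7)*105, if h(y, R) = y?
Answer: 91647/220 ≈ 416.58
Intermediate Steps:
c(J, u) = (J + u)/(J + 2*J*(J + u)) (c(J, u) = (u + J)/(J + (J + J)*((J - 1*0) + u)) = (J + u)/(J + (2*J)*((J + 0) + u)) = (J + u)/(J + (2*J)*(J + u)) = (J + u)/(J + 2*J*(J + u)))
414 + c(20, 7)*105 = 414 + ((20 + 7)/(20*(1 + 2*20 + 2*7)))*105 = 414 + ((1/20)*27/(1 + 40 + 14))*105 = 414 + ((1/20)*27/55)*105 = 414 + ((1/20)*(1/55)*27)*105 = 414 + (27/1100)*105 = 414 + 567/220 = 91647/220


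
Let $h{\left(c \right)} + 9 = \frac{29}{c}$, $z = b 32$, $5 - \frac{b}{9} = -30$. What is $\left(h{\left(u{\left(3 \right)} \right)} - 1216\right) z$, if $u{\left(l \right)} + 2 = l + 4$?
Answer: $-12289536$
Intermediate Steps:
$b = 315$ ($b = 45 - -270 = 45 + 270 = 315$)
$u{\left(l \right)} = 2 + l$ ($u{\left(l \right)} = -2 + \left(l + 4\right) = -2 + \left(4 + l\right) = 2 + l$)
$z = 10080$ ($z = 315 \cdot 32 = 10080$)
$h{\left(c \right)} = -9 + \frac{29}{c}$
$\left(h{\left(u{\left(3 \right)} \right)} - 1216\right) z = \left(\left(-9 + \frac{29}{2 + 3}\right) - 1216\right) 10080 = \left(\left(-9 + \frac{29}{5}\right) - 1216\right) 10080 = \left(- \frac{16}{5} - 1216\right) 10080 = \left(- \frac{6096}{5}\right) 10080 = -12289536$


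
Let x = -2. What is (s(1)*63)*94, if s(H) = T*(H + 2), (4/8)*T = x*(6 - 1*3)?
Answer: -213192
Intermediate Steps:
T = -12 (T = 2*(-2*(6 - 1*3)) = 2*(-2*(6 - 3)) = 2*(-2*3) = 2*(-6) = -12)
s(H) = -24 - 12*H (s(H) = -12*(H + 2) = -12*(2 + H) = -24 - 12*H)
(s(1)*63)*94 = ((-24 - 12*1)*63)*94 = ((-24 - 12)*63)*94 = -36*63*94 = -2268*94 = -213192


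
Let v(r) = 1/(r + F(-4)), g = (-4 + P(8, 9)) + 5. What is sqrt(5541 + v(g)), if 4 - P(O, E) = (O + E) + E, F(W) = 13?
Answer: sqrt(88654)/4 ≈ 74.437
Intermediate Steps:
P(O, E) = 4 - O - 2*E (P(O, E) = 4 - ((O + E) + E) = 4 - ((E + O) + E) = 4 - (O + 2*E) = 4 + (-O - 2*E) = 4 - O - 2*E)
g = -21 (g = (-4 + (4 - 1*8 - 2*9)) + 5 = (-4 + (4 - 8 - 18)) + 5 = (-4 - 22) + 5 = -26 + 5 = -21)
v(r) = 1/(13 + r) (v(r) = 1/(r + 13) = 1/(13 + r))
sqrt(5541 + v(g)) = sqrt(5541 + 1/(13 - 21)) = sqrt(5541 + 1/(-8)) = sqrt(5541 - 1/8) = sqrt(44327/8) = sqrt(88654)/4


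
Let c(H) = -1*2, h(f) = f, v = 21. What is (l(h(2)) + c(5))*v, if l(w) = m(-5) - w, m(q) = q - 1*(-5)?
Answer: -84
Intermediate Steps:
m(q) = 5 + q (m(q) = q + 5 = 5 + q)
c(H) = -2
l(w) = -w (l(w) = (5 - 5) - w = 0 - w = -w)
(l(h(2)) + c(5))*v = (-1*2 - 2)*21 = (-2 - 2)*21 = -4*21 = -84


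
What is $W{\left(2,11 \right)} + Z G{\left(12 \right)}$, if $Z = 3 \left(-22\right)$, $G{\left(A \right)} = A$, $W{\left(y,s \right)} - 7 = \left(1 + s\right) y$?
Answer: $-761$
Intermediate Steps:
$W{\left(y,s \right)} = 7 + y \left(1 + s\right)$ ($W{\left(y,s \right)} = 7 + \left(1 + s\right) y = 7 + y \left(1 + s\right)$)
$Z = -66$
$W{\left(2,11 \right)} + Z G{\left(12 \right)} = \left(7 + 2 + 11 \cdot 2\right) - 792 = \left(7 + 2 + 22\right) - 792 = 31 - 792 = -761$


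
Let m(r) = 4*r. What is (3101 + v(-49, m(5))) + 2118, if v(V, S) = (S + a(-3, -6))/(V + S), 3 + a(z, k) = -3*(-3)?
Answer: 151325/29 ≈ 5218.1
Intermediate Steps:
a(z, k) = 6 (a(z, k) = -3 - 3*(-3) = -3 + 9 = 6)
v(V, S) = (6 + S)/(S + V) (v(V, S) = (S + 6)/(V + S) = (6 + S)/(S + V))
(3101 + v(-49, m(5))) + 2118 = (3101 + (6 + 4*5)/(4*5 - 49)) + 2118 = (3101 + (6 + 20)/(20 - 49)) + 2118 = (3101 + 26/(-29)) + 2118 = (3101 - 1/29*26) + 2118 = (3101 - 26/29) + 2118 = 89903/29 + 2118 = 151325/29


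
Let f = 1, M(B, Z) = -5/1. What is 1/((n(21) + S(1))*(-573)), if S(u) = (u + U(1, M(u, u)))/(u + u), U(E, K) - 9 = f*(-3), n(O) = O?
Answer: -2/28077 ≈ -7.1233e-5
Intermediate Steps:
M(B, Z) = -5 (M(B, Z) = -5*1 = -5)
U(E, K) = 6 (U(E, K) = 9 + 1*(-3) = 9 - 3 = 6)
S(u) = (6 + u)/(2*u) (S(u) = (u + 6)/(u + u) = (6 + u)/((2*u)) = (6 + u)*(1/(2*u)) = (6 + u)/(2*u))
1/((n(21) + S(1))*(-573)) = 1/((21 + (1/2)*(6 + 1)/1)*(-573)) = -1/573/(21 + (1/2)*1*7) = -1/573/(21 + 7/2) = -1/573/(49/2) = (2/49)*(-1/573) = -2/28077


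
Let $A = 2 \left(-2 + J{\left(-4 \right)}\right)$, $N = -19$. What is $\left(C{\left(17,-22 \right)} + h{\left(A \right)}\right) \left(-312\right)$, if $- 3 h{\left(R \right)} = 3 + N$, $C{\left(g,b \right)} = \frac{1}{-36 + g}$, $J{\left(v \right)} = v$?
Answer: $- \frac{31304}{19} \approx -1647.6$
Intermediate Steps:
$A = -12$ ($A = 2 \left(-2 - 4\right) = 2 \left(-6\right) = -12$)
$h{\left(R \right)} = \frac{16}{3}$ ($h{\left(R \right)} = - \frac{3 - 19}{3} = \left(- \frac{1}{3}\right) \left(-16\right) = \frac{16}{3}$)
$\left(C{\left(17,-22 \right)} + h{\left(A \right)}\right) \left(-312\right) = \left(\frac{1}{-36 + 17} + \frac{16}{3}\right) \left(-312\right) = \left(\frac{1}{-19} + \frac{16}{3}\right) \left(-312\right) = \left(- \frac{1}{19} + \frac{16}{3}\right) \left(-312\right) = \frac{301}{57} \left(-312\right) = - \frac{31304}{19}$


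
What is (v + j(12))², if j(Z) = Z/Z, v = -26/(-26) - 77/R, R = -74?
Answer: 50625/5476 ≈ 9.2449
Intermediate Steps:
v = 151/74 (v = -26/(-26) - 77/(-74) = -26*(-1/26) - 77*(-1/74) = 1 + 77/74 = 151/74 ≈ 2.0405)
j(Z) = 1
(v + j(12))² = (151/74 + 1)² = (225/74)² = 50625/5476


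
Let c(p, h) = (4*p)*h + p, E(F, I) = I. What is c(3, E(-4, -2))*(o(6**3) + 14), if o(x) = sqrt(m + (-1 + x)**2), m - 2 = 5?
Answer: -294 - 42*sqrt(11558) ≈ -4809.3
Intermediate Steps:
m = 7 (m = 2 + 5 = 7)
c(p, h) = p + 4*h*p (c(p, h) = 4*h*p + p = p + 4*h*p)
o(x) = sqrt(7 + (-1 + x)**2)
c(3, E(-4, -2))*(o(6**3) + 14) = (3*(1 + 4*(-2)))*(sqrt(7 + (-1 + 6**3)**2) + 14) = (3*(1 - 8))*(sqrt(7 + (-1 + 216)**2) + 14) = (3*(-7))*(sqrt(7 + 215**2) + 14) = -21*(sqrt(7 + 46225) + 14) = -21*(sqrt(46232) + 14) = -21*(2*sqrt(11558) + 14) = -21*(14 + 2*sqrt(11558)) = -294 - 42*sqrt(11558)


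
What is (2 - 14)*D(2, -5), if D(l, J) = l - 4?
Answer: 24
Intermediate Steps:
D(l, J) = -4 + l
(2 - 14)*D(2, -5) = (2 - 14)*(-4 + 2) = -12*(-2) = 24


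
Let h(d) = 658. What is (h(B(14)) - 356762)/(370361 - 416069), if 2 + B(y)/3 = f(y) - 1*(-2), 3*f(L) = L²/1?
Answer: 89026/11427 ≈ 7.7908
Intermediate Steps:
f(L) = L²/3 (f(L) = (L²/1)/3 = (L²*1)/3 = L²/3)
B(y) = y² (B(y) = -6 + 3*(y²/3 - 1*(-2)) = -6 + 3*(y²/3 + 2) = -6 + 3*(2 + y²/3) = -6 + (6 + y²) = y²)
(h(B(14)) - 356762)/(370361 - 416069) = (658 - 356762)/(370361 - 416069) = -356104/(-45708) = -356104*(-1/45708) = 89026/11427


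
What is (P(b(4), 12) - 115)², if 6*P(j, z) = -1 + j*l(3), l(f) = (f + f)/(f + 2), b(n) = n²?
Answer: 11282881/900 ≈ 12537.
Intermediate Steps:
l(f) = 2*f/(2 + f) (l(f) = (2*f)/(2 + f) = 2*f/(2 + f))
P(j, z) = -⅙ + j/5 (P(j, z) = (-1 + j*(2*3/(2 + 3)))/6 = (-1 + j*(2*3/5))/6 = (-1 + j*(2*3*(⅕)))/6 = (-1 + j*(6/5))/6 = (-1 + 6*j/5)/6 = -⅙ + j/5)
(P(b(4), 12) - 115)² = ((-⅙ + (⅕)*4²) - 115)² = ((-⅙ + (⅕)*16) - 115)² = ((-⅙ + 16/5) - 115)² = (91/30 - 115)² = (-3359/30)² = 11282881/900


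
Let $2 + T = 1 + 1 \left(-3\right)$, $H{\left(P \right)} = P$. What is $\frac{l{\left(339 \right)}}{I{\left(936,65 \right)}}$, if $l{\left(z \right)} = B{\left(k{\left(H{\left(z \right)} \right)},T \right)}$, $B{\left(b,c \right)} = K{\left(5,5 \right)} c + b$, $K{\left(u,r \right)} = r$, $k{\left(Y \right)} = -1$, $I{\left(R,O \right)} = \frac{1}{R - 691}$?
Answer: $-5145$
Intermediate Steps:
$I{\left(R,O \right)} = \frac{1}{-691 + R}$
$T = -4$ ($T = -2 + \left(1 + 1 \left(-3\right)\right) = -2 + \left(1 - 3\right) = -2 - 2 = -4$)
$B{\left(b,c \right)} = b + 5 c$ ($B{\left(b,c \right)} = 5 c + b = b + 5 c$)
$l{\left(z \right)} = -21$ ($l{\left(z \right)} = -1 + 5 \left(-4\right) = -1 - 20 = -21$)
$\frac{l{\left(339 \right)}}{I{\left(936,65 \right)}} = - \frac{21}{\frac{1}{-691 + 936}} = - \frac{21}{\frac{1}{245}} = - 21 \frac{1}{\frac{1}{245}} = \left(-21\right) 245 = -5145$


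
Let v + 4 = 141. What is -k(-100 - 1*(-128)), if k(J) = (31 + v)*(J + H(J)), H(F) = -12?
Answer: -2688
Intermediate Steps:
v = 137 (v = -4 + 141 = 137)
k(J) = -2016 + 168*J (k(J) = (31 + 137)*(J - 12) = 168*(-12 + J) = -2016 + 168*J)
-k(-100 - 1*(-128)) = -(-2016 + 168*(-100 - 1*(-128))) = -(-2016 + 168*(-100 + 128)) = -(-2016 + 168*28) = -(-2016 + 4704) = -1*2688 = -2688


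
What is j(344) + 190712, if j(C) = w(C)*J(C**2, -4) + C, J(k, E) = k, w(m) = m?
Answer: 40898640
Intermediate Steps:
j(C) = C + C**3 (j(C) = C*C**2 + C = C**3 + C = C + C**3)
j(344) + 190712 = (344 + 344**3) + 190712 = (344 + 40707584) + 190712 = 40707928 + 190712 = 40898640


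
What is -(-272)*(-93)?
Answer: -25296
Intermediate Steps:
-(-272)*(-93) = -1*25296 = -25296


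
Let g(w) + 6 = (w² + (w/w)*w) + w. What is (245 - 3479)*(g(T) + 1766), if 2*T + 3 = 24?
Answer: -12232605/2 ≈ -6.1163e+6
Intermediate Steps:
T = 21/2 (T = -3/2 + (½)*24 = -3/2 + 12 = 21/2 ≈ 10.500)
g(w) = -6 + w² + 2*w (g(w) = -6 + ((w² + (w/w)*w) + w) = -6 + ((w² + 1*w) + w) = -6 + ((w² + w) + w) = -6 + ((w + w²) + w) = -6 + (w² + 2*w) = -6 + w² + 2*w)
(245 - 3479)*(g(T) + 1766) = (245 - 3479)*((-6 + (21/2)² + 2*(21/2)) + 1766) = -3234*((-6 + 441/4 + 21) + 1766) = -3234*(501/4 + 1766) = -3234*7565/4 = -12232605/2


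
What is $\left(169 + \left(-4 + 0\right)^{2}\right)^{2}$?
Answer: $34225$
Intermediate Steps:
$\left(169 + \left(-4 + 0\right)^{2}\right)^{2} = \left(169 + \left(-4\right)^{2}\right)^{2} = \left(169 + 16\right)^{2} = 185^{2} = 34225$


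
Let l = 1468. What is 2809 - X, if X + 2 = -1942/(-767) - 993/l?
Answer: 3162973091/1125956 ≈ 2809.1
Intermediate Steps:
X = -162687/1125956 (X = -2 + (-1942/(-767) - 993/1468) = -2 + (-1942*(-1/767) - 993*1/1468) = -2 + (1942/767 - 993/1468) = -2 + 2089225/1125956 = -162687/1125956 ≈ -0.14449)
2809 - X = 2809 - 1*(-162687/1125956) = 2809 + 162687/1125956 = 3162973091/1125956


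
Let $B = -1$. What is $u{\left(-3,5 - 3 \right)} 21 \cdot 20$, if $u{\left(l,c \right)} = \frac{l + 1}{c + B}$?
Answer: $-840$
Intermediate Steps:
$u{\left(l,c \right)} = \frac{1 + l}{-1 + c}$ ($u{\left(l,c \right)} = \frac{l + 1}{c - 1} = \frac{1 + l}{-1 + c}$)
$u{\left(-3,5 - 3 \right)} 21 \cdot 20 = \frac{1 - 3}{-1 + \left(5 - 3\right)} 21 \cdot 20 = \frac{1}{-1 + 2} \left(-2\right) 21 \cdot 20 = 1^{-1} \left(-2\right) 21 \cdot 20 = 1 \left(-2\right) 21 \cdot 20 = \left(-2\right) 21 \cdot 20 = \left(-42\right) 20 = -840$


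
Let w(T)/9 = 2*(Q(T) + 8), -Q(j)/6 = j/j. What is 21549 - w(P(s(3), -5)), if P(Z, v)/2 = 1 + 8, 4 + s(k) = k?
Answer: 21513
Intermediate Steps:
s(k) = -4 + k
P(Z, v) = 18 (P(Z, v) = 2*(1 + 8) = 2*9 = 18)
Q(j) = -6 (Q(j) = -6*j/j = -6*1 = -6)
w(T) = 36 (w(T) = 9*(2*(-6 + 8)) = 9*(2*2) = 9*4 = 36)
21549 - w(P(s(3), -5)) = 21549 - 1*36 = 21549 - 36 = 21513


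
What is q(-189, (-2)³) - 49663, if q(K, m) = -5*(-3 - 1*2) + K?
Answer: -49827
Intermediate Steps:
q(K, m) = 25 + K (q(K, m) = -5*(-3 - 2) + K = -5*(-5) + K = 25 + K)
q(-189, (-2)³) - 49663 = (25 - 189) - 49663 = -164 - 49663 = -49827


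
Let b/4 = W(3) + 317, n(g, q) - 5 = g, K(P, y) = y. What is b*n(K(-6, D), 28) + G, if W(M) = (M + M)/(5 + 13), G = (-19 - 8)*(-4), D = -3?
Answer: 7940/3 ≈ 2646.7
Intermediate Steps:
n(g, q) = 5 + g
G = 108 (G = -27*(-4) = 108)
W(M) = M/9 (W(M) = (2*M)/18 = (2*M)*(1/18) = M/9)
b = 3808/3 (b = 4*((1/9)*3 + 317) = 4*(1/3 + 317) = 4*(952/3) = 3808/3 ≈ 1269.3)
b*n(K(-6, D), 28) + G = 3808*(5 - 3)/3 + 108 = (3808/3)*2 + 108 = 7616/3 + 108 = 7940/3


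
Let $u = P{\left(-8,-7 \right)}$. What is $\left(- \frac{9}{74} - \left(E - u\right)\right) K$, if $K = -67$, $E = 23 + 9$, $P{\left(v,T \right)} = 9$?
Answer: $\frac{114637}{74} \approx 1549.1$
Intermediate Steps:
$E = 32$
$u = 9$
$\left(- \frac{9}{74} - \left(E - u\right)\right) K = \left(- \frac{9}{74} + \left(9 - 32\right)\right) \left(-67\right) = \left(\left(-9\right) \frac{1}{74} + \left(9 - 32\right)\right) \left(-67\right) = \left(- \frac{9}{74} - 23\right) \left(-67\right) = \left(- \frac{1711}{74}\right) \left(-67\right) = \frac{114637}{74}$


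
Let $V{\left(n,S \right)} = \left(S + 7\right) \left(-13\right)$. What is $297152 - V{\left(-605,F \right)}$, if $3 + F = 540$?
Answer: $304224$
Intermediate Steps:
$F = 537$ ($F = -3 + 540 = 537$)
$V{\left(n,S \right)} = -91 - 13 S$ ($V{\left(n,S \right)} = \left(7 + S\right) \left(-13\right) = -91 - 13 S$)
$297152 - V{\left(-605,F \right)} = 297152 - \left(-91 - 6981\right) = 297152 - -7072 = 297152 + 7072 = 304224$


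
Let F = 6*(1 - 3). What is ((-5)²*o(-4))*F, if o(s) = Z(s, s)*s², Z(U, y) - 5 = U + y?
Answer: 14400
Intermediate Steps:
Z(U, y) = 5 + U + y (Z(U, y) = 5 + (U + y) = 5 + U + y)
F = -12 (F = 6*(-2) = -12)
o(s) = s²*(5 + 2*s) (o(s) = (5 + s + s)*s² = (5 + 2*s)*s² = s²*(5 + 2*s))
((-5)²*o(-4))*F = ((-5)²*((-4)²*(5 + 2*(-4))))*(-12) = (25*(16*(5 - 8)))*(-12) = (25*(16*(-3)))*(-12) = (25*(-48))*(-12) = -1200*(-12) = 14400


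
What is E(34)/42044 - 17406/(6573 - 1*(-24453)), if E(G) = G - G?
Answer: -2901/5171 ≈ -0.56101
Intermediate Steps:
E(G) = 0
E(34)/42044 - 17406/(6573 - 1*(-24453)) = 0/42044 - 17406/(6573 - 1*(-24453)) = 0*(1/42044) - 17406/(6573 + 24453) = 0 - 17406/31026 = 0 - 17406*1/31026 = 0 - 2901/5171 = -2901/5171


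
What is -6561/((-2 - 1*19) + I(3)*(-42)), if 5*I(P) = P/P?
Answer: 10935/49 ≈ 223.16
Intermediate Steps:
I(P) = ⅕ (I(P) = (P/P)/5 = (⅕)*1 = ⅕)
-6561/((-2 - 1*19) + I(3)*(-42)) = -6561/((-2 - 1*19) + (⅕)*(-42)) = -6561/((-2 - 19) - 42/5) = -6561/(-21 - 42/5) = -6561/(-147/5) = -6561*(-5/147) = 10935/49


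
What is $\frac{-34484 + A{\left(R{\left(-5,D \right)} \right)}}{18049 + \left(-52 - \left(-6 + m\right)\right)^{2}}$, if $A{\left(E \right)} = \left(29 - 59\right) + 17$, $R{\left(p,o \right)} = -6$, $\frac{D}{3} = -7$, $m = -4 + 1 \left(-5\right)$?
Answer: $- \frac{34497}{19418} \approx -1.7765$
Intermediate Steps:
$m = -9$ ($m = -4 - 5 = -9$)
$D = -21$ ($D = 3 \left(-7\right) = -21$)
$A{\left(E \right)} = -13$ ($A{\left(E \right)} = -30 + 17 = -13$)
$\frac{-34484 + A{\left(R{\left(-5,D \right)} \right)}}{18049 + \left(-52 - \left(-6 + m\right)\right)^{2}} = \frac{-34484 - 13}{18049 + \left(-52 + \left(6 - -9\right)\right)^{2}} = - \frac{34497}{18049 + \left(-52 + \left(6 + 9\right)\right)^{2}} = - \frac{34497}{18049 + \left(-52 + 15\right)^{2}} = - \frac{34497}{18049 + \left(-37\right)^{2}} = - \frac{34497}{18049 + 1369} = - \frac{34497}{19418}$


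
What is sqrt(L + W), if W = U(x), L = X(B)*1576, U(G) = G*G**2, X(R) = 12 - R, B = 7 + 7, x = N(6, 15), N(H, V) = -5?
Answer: I*sqrt(3277) ≈ 57.245*I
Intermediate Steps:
x = -5
B = 14
U(G) = G**3
L = -3152 (L = (12 - 1*14)*1576 = (12 - 14)*1576 = -2*1576 = -3152)
W = -125 (W = (-5)**3 = -125)
sqrt(L + W) = sqrt(-3152 - 125) = sqrt(-3277) = I*sqrt(3277)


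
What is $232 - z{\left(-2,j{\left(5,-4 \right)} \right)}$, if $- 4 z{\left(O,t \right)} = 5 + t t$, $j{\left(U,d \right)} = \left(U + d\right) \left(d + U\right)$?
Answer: $\frac{467}{2} \approx 233.5$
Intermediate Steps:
$j{\left(U,d \right)} = \left(U + d\right)^{2}$ ($j{\left(U,d \right)} = \left(U + d\right) \left(U + d\right) = \left(U + d\right)^{2}$)
$z{\left(O,t \right)} = - \frac{5}{4} - \frac{t^{2}}{4}$ ($z{\left(O,t \right)} = - \frac{5 + t t}{4} = - \frac{5 + t^{2}}{4} = - \frac{5}{4} - \frac{t^{2}}{4}$)
$232 - z{\left(-2,j{\left(5,-4 \right)} \right)} = 232 - \left(- \frac{5}{4} - \frac{\left(\left(5 - 4\right)^{2}\right)^{2}}{4}\right) = 232 - \left(- \frac{5}{4} - \frac{\left(1^{2}\right)^{2}}{4}\right) = 232 - \left(- \frac{5}{4} - \frac{1^{2}}{4}\right) = 232 - \left(- \frac{5}{4} - \frac{1}{4}\right) = 232 - - \frac{3}{2} = 232 + \frac{3}{2} = \frac{467}{2}$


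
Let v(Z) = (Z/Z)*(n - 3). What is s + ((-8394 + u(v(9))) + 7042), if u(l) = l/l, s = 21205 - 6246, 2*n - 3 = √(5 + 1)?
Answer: 13608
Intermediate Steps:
n = 3/2 + √6/2 (n = 3/2 + √(5 + 1)/2 = 3/2 + √6/2 ≈ 2.7247)
s = 14959
v(Z) = -3/2 + √6/2 (v(Z) = (Z/Z)*((3/2 + √6/2) - 3) = 1*(-3/2 + √6/2) = -3/2 + √6/2)
u(l) = 1
s + ((-8394 + u(v(9))) + 7042) = 14959 + ((-8394 + 1) + 7042) = 14959 + (-8393 + 7042) = 14959 - 1351 = 13608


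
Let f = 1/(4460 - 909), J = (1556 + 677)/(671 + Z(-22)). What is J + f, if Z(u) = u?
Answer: 720912/209509 ≈ 3.4410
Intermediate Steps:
J = 203/59 (J = (1556 + 677)/(671 - 22) = 2233/649 = 2233*(1/649) = 203/59 ≈ 3.4407)
f = 1/3551 ≈ 0.00028161
J + f = 203/59 + 1/3551 = 720912/209509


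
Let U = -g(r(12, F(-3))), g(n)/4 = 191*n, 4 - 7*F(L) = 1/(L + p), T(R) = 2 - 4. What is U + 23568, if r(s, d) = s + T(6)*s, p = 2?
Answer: 32736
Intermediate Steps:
T(R) = -2
F(L) = 4/7 - 1/(7*(2 + L)) (F(L) = 4/7 - 1/(7*(L + 2)) = 4/7 - 1/(7*(2 + L)))
r(s, d) = -s (r(s, d) = s - 2*s = -s)
g(n) = 764*n (g(n) = 4*(191*n) = 764*n)
U = 9168 (U = -764*(-1*12) = -764*(-12) = -1*(-9168) = 9168)
U + 23568 = 9168 + 23568 = 32736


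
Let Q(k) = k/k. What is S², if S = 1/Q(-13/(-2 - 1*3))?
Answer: 1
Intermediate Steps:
Q(k) = 1
S = 1 (S = 1/1 = 1)
S² = 1² = 1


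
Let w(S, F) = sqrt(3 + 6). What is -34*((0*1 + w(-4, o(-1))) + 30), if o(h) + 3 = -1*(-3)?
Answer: -1122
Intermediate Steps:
o(h) = 0 (o(h) = -3 - 1*(-3) = -3 + 3 = 0)
w(S, F) = 3 (w(S, F) = sqrt(9) = 3)
-34*((0*1 + w(-4, o(-1))) + 30) = -34*((0*1 + 3) + 30) = -34*((0 + 3) + 30) = -34*(3 + 30) = -34*33 = -1122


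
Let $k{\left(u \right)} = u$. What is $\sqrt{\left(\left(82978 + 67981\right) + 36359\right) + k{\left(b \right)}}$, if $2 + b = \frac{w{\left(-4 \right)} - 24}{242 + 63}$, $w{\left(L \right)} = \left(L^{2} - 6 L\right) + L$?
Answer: $\frac{8 \sqrt{272266790}}{305} \approx 432.8$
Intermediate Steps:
$w{\left(L \right)} = L^{2} - 5 L$
$b = - \frac{598}{305}$ ($b = -2 + \frac{- 4 \left(-5 - 4\right) - 24}{242 + 63} = -2 + \frac{\left(-4\right) \left(-9\right) - 24}{305} = -2 + \left(36 - 24\right) \frac{1}{305} = -2 + 12 \cdot \frac{1}{305} = -2 + \frac{12}{305} = - \frac{598}{305} \approx -1.9607$)
$\sqrt{\left(\left(82978 + 67981\right) + 36359\right) + k{\left(b \right)}} = \sqrt{\left(\left(82978 + 67981\right) + 36359\right) - \frac{598}{305}} = \sqrt{\left(150959 + 36359\right) - \frac{598}{305}} = \sqrt{187318 - \frac{598}{305}} = \sqrt{\frac{57131392}{305}} = \frac{8 \sqrt{272266790}}{305}$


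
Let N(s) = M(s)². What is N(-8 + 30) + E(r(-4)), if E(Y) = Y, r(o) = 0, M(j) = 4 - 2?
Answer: 4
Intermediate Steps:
M(j) = 2
N(s) = 4 (N(s) = 2² = 4)
N(-8 + 30) + E(r(-4)) = 4 + 0 = 4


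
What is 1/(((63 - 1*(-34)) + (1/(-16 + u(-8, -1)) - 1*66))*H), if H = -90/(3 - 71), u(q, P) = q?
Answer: 272/11145 ≈ 0.024406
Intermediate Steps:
H = 45/34 (H = -90/(-68) = -90*(-1/68) = 45/34 ≈ 1.3235)
1/(((63 - 1*(-34)) + (1/(-16 + u(-8, -1)) - 1*66))*H) = 1/(((63 - 1*(-34)) + (1/(-16 - 8) - 1*66))*(45/34)) = 1/(((63 + 34) + (1/(-24) - 66))*(45/34)) = 1/((97 + (-1/24 - 66))*(45/34)) = 1/((97 - 1585/24)*(45/34)) = 1/((743/24)*(45/34)) = 1/(11145/272) = 272/11145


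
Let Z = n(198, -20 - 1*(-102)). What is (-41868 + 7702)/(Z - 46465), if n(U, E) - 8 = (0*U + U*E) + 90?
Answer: 34166/30131 ≈ 1.1339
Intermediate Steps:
n(U, E) = 98 + E*U (n(U, E) = 8 + ((0*U + U*E) + 90) = 8 + ((0 + E*U) + 90) = 8 + (E*U + 90) = 8 + (90 + E*U) = 98 + E*U)
Z = 16334 (Z = 98 + (-20 - 1*(-102))*198 = 98 + (-20 + 102)*198 = 98 + 82*198 = 98 + 16236 = 16334)
(-41868 + 7702)/(Z - 46465) = (-41868 + 7702)/(16334 - 46465) = -34166/(-30131) = -34166*(-1/30131) = 34166/30131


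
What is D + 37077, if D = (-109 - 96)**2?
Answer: 79102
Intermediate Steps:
D = 42025 (D = (-205)**2 = 42025)
D + 37077 = 42025 + 37077 = 79102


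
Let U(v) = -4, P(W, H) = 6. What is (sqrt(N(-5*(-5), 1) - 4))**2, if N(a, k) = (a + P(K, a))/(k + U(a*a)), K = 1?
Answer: -43/3 ≈ -14.333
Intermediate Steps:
N(a, k) = (6 + a)/(-4 + k) (N(a, k) = (a + 6)/(k - 4) = (6 + a)/(-4 + k))
(sqrt(N(-5*(-5), 1) - 4))**2 = (sqrt((6 - 5*(-5))/(-4 + 1) - 4))**2 = (sqrt((6 + 25)/(-3) - 4))**2 = (sqrt(-1/3*31 - 4))**2 = (sqrt(-31/3 - 4))**2 = (sqrt(-43/3))**2 = (I*sqrt(129)/3)**2 = -43/3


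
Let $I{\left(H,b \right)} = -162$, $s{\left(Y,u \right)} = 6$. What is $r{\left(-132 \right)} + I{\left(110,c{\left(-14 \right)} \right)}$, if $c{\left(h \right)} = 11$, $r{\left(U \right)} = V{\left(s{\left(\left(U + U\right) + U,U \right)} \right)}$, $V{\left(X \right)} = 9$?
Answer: $-153$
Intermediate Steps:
$r{\left(U \right)} = 9$
$r{\left(-132 \right)} + I{\left(110,c{\left(-14 \right)} \right)} = 9 - 162 = -153$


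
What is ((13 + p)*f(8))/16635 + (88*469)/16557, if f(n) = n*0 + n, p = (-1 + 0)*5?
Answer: 76402152/30602855 ≈ 2.4966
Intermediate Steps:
p = -5 (p = -1*5 = -5)
f(n) = n (f(n) = 0 + n = n)
((13 + p)*f(8))/16635 + (88*469)/16557 = ((13 - 5)*8)/16635 + (88*469)/16557 = (8*8)*(1/16635) + 41272*(1/16557) = 64*(1/16635) + 41272/16557 = 64/16635 + 41272/16557 = 76402152/30602855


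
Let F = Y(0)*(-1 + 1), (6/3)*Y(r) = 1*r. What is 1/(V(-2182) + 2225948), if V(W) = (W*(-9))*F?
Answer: 1/2225948 ≈ 4.4925e-7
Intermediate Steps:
Y(r) = r/2 (Y(r) = (1*r)/2 = r/2)
F = 0 (F = ((1/2)*0)*(-1 + 1) = 0*0 = 0)
V(W) = 0 (V(W) = (W*(-9))*0 = -9*W*0 = 0)
1/(V(-2182) + 2225948) = 1/(0 + 2225948) = 1/2225948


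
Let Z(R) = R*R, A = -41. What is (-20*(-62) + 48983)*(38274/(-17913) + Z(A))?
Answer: 503460111939/5971 ≈ 8.4318e+7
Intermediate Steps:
Z(R) = R²
(-20*(-62) + 48983)*(38274/(-17913) + Z(A)) = (-20*(-62) + 48983)*(38274/(-17913) + (-41)²) = (1240 + 48983)*(38274*(-1/17913) + 1681) = 50223*(-12758/5971 + 1681) = 50223*(10024493/5971) = 503460111939/5971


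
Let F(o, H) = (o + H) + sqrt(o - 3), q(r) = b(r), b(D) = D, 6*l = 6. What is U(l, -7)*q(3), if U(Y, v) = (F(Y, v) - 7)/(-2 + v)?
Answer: 13/3 - I*sqrt(2)/3 ≈ 4.3333 - 0.4714*I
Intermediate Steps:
l = 1 (l = (1/6)*6 = 1)
q(r) = r
F(o, H) = H + o + sqrt(-3 + o) (F(o, H) = (H + o) + sqrt(-3 + o) = H + o + sqrt(-3 + o))
U(Y, v) = (-7 + Y + v + sqrt(-3 + Y))/(-2 + v) (U(Y, v) = ((v + Y + sqrt(-3 + Y)) - 7)/(-2 + v) = ((Y + v + sqrt(-3 + Y)) - 7)/(-2 + v) = (-7 + Y + v + sqrt(-3 + Y))/(-2 + v))
U(l, -7)*q(3) = ((-7 + 1 - 7 + sqrt(-3 + 1))/(-2 - 7))*3 = ((-7 + 1 - 7 + sqrt(-2))/(-9))*3 = -(-7 + 1 - 7 + I*sqrt(2))/9*3 = -(-13 + I*sqrt(2))/9*3 = (13/9 - I*sqrt(2)/9)*3 = 13/3 - I*sqrt(2)/3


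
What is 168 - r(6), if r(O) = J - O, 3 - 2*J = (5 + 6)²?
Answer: 233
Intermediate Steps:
J = -59 (J = 3/2 - (5 + 6)²/2 = 3/2 - ½*11² = 3/2 - ½*121 = 3/2 - 121/2 = -59)
r(O) = -59 - O
168 - r(6) = 168 - (-59 - 1*6) = 168 - (-59 - 6) = 168 - 1*(-65) = 168 + 65 = 233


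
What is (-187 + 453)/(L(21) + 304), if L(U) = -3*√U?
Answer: 80864/92227 + 798*√21/92227 ≈ 0.91644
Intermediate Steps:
(-187 + 453)/(L(21) + 304) = (-187 + 453)/(-3*√21 + 304) = 266/(304 - 3*√21)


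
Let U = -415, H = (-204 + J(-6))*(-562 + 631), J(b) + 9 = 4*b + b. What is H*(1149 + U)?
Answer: -12306978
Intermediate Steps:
J(b) = -9 + 5*b (J(b) = -9 + (4*b + b) = -9 + 5*b)
H = -16767 (H = (-204 + (-9 + 5*(-6)))*(-562 + 631) = (-204 + (-9 - 30))*69 = (-204 - 39)*69 = -243*69 = -16767)
H*(1149 + U) = -16767*(1149 - 415) = -16767*734 = -12306978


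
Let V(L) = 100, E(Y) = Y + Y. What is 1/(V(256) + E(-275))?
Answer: -1/450 ≈ -0.0022222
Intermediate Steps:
E(Y) = 2*Y
1/(V(256) + E(-275)) = 1/(100 + 2*(-275)) = 1/(100 - 550) = 1/(-450) = -1/450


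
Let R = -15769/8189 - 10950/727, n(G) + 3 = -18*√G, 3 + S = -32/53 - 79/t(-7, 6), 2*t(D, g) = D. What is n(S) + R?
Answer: -118993822/5953403 - 18*√2610727/371 ≈ -98.381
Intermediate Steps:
t(D, g) = D/2
S = 7037/371 (S = -3 + (-32/53 - 79/((½)*(-7))) = -3 + (-32*1/53 - 79/(-7/2)) = -3 + (-32/53 - 79*(-2/7)) = -3 + (-32/53 + 158/7) = -3 + 8150/371 = 7037/371 ≈ 18.968)
n(G) = -3 - 18*√G
R = -101133613/5953403 (R = -15769*1/8189 - 10950*1/727 = -15769/8189 - 10950/727 = -101133613/5953403 ≈ -16.988)
n(S) + R = (-3 - 18*√2610727/371) - 101133613/5953403 = -118993822/5953403 - 18*√2610727/371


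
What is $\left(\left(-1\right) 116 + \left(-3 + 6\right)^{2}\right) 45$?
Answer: $-4815$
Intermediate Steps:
$\left(\left(-1\right) 116 + \left(-3 + 6\right)^{2}\right) 45 = \left(-116 + 3^{2}\right) 45 = \left(-116 + 9\right) 45 = \left(-107\right) 45 = -4815$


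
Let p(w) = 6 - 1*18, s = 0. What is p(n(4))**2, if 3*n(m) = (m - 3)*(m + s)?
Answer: 144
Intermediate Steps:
n(m) = m*(-3 + m)/3 (n(m) = ((m - 3)*(m + 0))/3 = ((-3 + m)*m)/3 = (m*(-3 + m))/3 = m*(-3 + m)/3)
p(w) = -12 (p(w) = 6 - 18 = -12)
p(n(4))**2 = (-12)**2 = 144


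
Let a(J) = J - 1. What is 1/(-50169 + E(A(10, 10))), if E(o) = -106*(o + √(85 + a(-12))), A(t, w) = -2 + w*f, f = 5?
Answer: -18419/1017509019 + 212*√2/1017509019 ≈ -1.7807e-5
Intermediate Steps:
A(t, w) = -2 + 5*w (A(t, w) = -2 + w*5 = -2 + 5*w)
a(J) = -1 + J
E(o) = -636*√2 - 106*o (E(o) = -106*(o + √(85 + (-1 - 12))) = -106*(o + √(85 - 13)) = -106*(o + √72) = -106*(o + 6*√2) = -636*√2 - 106*o)
1/(-50169 + E(A(10, 10))) = 1/(-50169 + (-636*√2 - 106*(-2 + 5*10))) = 1/(-50169 + (-636*√2 - 106*(-2 + 50))) = 1/(-50169 + (-636*√2 - 106*48)) = 1/(-50169 + (-636*√2 - 5088)) = 1/(-50169 + (-5088 - 636*√2)) = 1/(-55257 - 636*√2)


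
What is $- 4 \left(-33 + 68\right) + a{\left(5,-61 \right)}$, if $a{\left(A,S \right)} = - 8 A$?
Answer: $-180$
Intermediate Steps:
$- 4 \left(-33 + 68\right) + a{\left(5,-61 \right)} = - 4 \left(-33 + 68\right) - 40 = \left(-4\right) 35 - 40 = -140 - 40 = -180$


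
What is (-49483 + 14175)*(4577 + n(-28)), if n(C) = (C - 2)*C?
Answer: -191263436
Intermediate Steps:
n(C) = C*(-2 + C) (n(C) = (-2 + C)*C = C*(-2 + C))
(-49483 + 14175)*(4577 + n(-28)) = (-49483 + 14175)*(4577 - 28*(-2 - 28)) = -35308*(4577 - 28*(-30)) = -35308*(4577 + 840) = -35308*5417 = -191263436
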